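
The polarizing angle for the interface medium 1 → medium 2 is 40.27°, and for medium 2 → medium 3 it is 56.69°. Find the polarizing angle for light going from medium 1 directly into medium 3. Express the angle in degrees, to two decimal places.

Each Brewster angle gives a ratio: n₂/n₁ = tan 40.27° = 0.8472, n₃/n₂ = tan 56.69° = 1.5218.
n₃/n₁ = 1.2892. Then tan θ_B(1→3) = n₃/n₁, so θ_B(1→3) = arctan(1.2892) = 52.20°.

θ_B ≈ 52.20°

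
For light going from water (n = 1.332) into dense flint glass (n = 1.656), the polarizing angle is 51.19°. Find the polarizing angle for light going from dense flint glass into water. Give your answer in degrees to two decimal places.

The two Brewster angles are complementary: θ_B' = 90° − θ_B = 90° − 51.19° = 38.81°.

θ_B' ≈ 38.81°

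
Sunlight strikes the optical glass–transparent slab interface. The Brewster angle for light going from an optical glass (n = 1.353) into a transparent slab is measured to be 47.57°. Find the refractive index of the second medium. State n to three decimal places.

At the Brewster angle, tan θ_B = n₂/n₁ with n₁ on the incident side (an optical glass) and n₂ on the transmitted side (a transparent slab).
n₂ = n₁ tan θ_B = 1.353 × tan 47.57° = 1.480.

n ≈ 1.480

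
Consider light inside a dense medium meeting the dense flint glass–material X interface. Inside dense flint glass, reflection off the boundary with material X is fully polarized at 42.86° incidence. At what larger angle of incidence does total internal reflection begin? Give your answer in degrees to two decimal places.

θ_c ≈ 68.12°

From Brewster, n₂/n₁ = tan θ_B = tan 42.86° = 0.9280.
Then sin θ_c = n₂/n₁ = 0.9280, so θ_c = arcsin 0.9280 = 68.12°.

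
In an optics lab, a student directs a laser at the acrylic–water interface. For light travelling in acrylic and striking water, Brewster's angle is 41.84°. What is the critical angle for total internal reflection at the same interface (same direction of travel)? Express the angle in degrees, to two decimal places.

θ_c ≈ 63.55°

n₂/n₁ = tan 41.84° = 0.8954; the critical angle satisfies sin θ_c = n₂/n₁.
θ_c = arcsin(0.8954) = 63.55°.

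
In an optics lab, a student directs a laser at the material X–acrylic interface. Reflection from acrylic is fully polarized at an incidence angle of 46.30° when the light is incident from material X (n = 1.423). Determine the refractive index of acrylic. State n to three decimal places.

n ≈ 1.489

Full polarization of the reflected beam means tan θ_B = n₂/n₁, where n₁ is the incident medium (material X).
n₂ = n₁ tan θ_B = 1.423 × tan 46.30° = 1.489.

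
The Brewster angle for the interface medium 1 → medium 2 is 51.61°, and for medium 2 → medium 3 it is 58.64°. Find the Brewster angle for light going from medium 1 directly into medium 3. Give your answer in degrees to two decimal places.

n₂/n₁ = tan 51.61° = 1.2621 and n₃/n₂ = tan 58.64° = 1.6408.
n₃/n₁ = 2.0710. Then tan θ_B(1→3) = n₃/n₁, so θ_B(1→3) = arctan(2.0710) = 64.23°.

θ_B ≈ 64.23°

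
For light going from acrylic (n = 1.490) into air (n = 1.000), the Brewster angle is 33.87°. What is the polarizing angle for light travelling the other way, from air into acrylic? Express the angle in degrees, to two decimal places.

tan θ_B' = n₁/n₂ = 1/tan θ_B, so θ_B' = 90° − θ_B.
θ_B' = 90° − 33.87° = 56.13°.

θ_B' ≈ 56.13°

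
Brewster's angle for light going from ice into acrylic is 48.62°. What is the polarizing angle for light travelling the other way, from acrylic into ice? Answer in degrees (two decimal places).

Reversing the direction swaps n₁ and n₂, so tan θ_B' = 1/tan θ_B and θ_B' = 90° − θ_B.
Hence θ_B' = 90° − 48.62° = 41.38°.

θ_B' ≈ 41.38°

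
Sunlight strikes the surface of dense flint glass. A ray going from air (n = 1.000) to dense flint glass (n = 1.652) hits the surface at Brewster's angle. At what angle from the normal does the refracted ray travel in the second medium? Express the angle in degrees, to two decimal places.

θ_t ≈ 31.19°

First find Brewster's angle: tan θ_B = 1.652/1.000 = 1.6520, giving θ_B = 58.81°.
The refracted ray is perpendicular to the reflected ray, so θ_t = 90° − θ_B = 31.19°.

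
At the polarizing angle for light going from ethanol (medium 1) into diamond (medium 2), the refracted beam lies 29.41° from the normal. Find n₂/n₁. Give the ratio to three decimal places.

n₂/n₁ ≈ 1.774

At Brewster incidence θ_B = 90° − θ_t = 90° − 29.41° = 60.59°.
Then n₂/n₁ = tan θ_B = tan 60.59° = 1.774.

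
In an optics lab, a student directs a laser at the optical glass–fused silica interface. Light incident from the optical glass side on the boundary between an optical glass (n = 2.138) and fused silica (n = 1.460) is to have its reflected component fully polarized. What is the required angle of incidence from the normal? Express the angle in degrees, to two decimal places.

θ_B ≈ 34.33°

Here n₂/n₁ = 1.460/2.138 = 0.6829, and Brewster's law gives tan θ_B = n₂/n₁.
θ_B = arctan(0.6829) = 34.33°.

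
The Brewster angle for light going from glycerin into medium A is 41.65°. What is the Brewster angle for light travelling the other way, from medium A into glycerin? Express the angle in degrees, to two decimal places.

tan θ_B' = n₁/n₂ = 1/tan θ_B, so θ_B' = 90° − θ_B.
θ_B' = 90° − 41.65° = 48.35°.

θ_B' ≈ 48.35°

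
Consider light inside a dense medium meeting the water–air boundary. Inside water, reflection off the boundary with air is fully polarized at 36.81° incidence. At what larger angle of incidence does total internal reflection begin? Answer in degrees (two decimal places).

From Brewster, n₂/n₁ = tan θ_B = tan 36.81° = 0.7484.
Then sin θ_c = n₂/n₁ = 0.7484, so θ_c = arcsin 0.7484 = 48.45°.

θ_c ≈ 48.45°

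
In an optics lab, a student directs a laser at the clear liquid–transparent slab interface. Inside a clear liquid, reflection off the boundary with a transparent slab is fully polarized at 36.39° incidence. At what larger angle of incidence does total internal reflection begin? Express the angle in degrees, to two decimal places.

tan θ_B = n₂/n₁ = tan 36.39° = 0.7370.
Total internal reflection: sin θ_c = n₂/n₁ = 0.7370.
θ_c = arcsin(0.7370) = 47.48°.

θ_c ≈ 47.48°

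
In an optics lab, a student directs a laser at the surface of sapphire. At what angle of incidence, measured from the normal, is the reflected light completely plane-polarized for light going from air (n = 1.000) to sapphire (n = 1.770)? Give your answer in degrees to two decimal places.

θ_B ≈ 60.53°

Here n₂/n₁ = 1.770/1.000 = 1.7700, and Brewster's law gives tan θ_B = n₂/n₁.
θ_B = arctan(1.7700) = 60.53°.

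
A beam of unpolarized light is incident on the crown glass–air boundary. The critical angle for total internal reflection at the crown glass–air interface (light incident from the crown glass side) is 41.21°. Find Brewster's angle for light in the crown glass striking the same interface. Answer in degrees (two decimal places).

θ_B ≈ 33.38°

n₂/n₁ = sin θ_c = sin 41.21° = 0.6588.
tan θ_B equals the same ratio, so θ_B = arctan(0.6588) = 33.38°.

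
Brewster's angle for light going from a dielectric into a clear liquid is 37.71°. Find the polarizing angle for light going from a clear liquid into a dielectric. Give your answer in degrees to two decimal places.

θ_B' ≈ 52.29°

Reversing the direction swaps n₁ and n₂, so tan θ_B' = 1/tan θ_B and θ_B' = 90° − θ_B.
Hence θ_B' = 90° − 37.71° = 52.29°.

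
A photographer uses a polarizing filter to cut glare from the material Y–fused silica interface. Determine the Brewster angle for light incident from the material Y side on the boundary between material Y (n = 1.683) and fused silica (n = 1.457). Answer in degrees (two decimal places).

The reflected p-component vanishes when tan θ_B = n₂/n₁.
tan θ_B = n₂/n₁ = 1.457/1.683 = 0.8657.
θ_B = arctan(0.8657) = 40.88°.

θ_B ≈ 40.88°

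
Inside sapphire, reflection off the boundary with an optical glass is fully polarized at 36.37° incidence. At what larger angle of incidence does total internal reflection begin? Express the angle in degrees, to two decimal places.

n₂/n₁ = tan 36.37° = 0.7365; the critical angle satisfies sin θ_c = n₂/n₁.
θ_c = arcsin(0.7365) = 47.43°.

θ_c ≈ 47.43°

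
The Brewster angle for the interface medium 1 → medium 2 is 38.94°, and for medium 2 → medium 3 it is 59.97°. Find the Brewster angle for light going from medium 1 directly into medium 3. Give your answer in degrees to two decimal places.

θ_B ≈ 54.42°

n₂/n₁ = tan 38.94° = 0.8081 and n₃/n₂ = tan 59.97° = 1.7300.
n₃/n₁ = 1.3979. Then tan θ_B(1→3) = n₃/n₁, so θ_B(1→3) = arctan(1.3979) = 54.42°.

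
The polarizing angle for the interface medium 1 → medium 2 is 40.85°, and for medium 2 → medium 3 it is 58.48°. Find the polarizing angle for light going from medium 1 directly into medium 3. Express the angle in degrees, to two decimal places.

θ_B ≈ 54.65°

n₂/n₁ = tan 40.85° = 0.8647 and n₃/n₂ = tan 58.48° = 1.6306.
n₃/n₁ = 1.4100. Then tan θ_B(1→3) = n₃/n₁, so θ_B(1→3) = arctan(1.4100) = 54.65°.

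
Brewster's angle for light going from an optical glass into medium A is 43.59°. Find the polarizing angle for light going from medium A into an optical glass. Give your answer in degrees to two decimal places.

Reversing the direction swaps n₁ and n₂, so tan θ_B' = 1/tan θ_B and θ_B' = 90° − θ_B.
Hence θ_B' = 90° − 43.59° = 46.41°.

θ_B' ≈ 46.41°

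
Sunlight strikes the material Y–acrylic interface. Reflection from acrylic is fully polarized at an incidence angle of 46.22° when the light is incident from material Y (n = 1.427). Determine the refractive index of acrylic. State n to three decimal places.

Brewster's law: tan θ_B = n₂/n₁ (light incident in material Y, refracted into acrylic).
n₂ = n₁ tan θ_B = 1.427 × tan 46.22° = 1.489.

n ≈ 1.489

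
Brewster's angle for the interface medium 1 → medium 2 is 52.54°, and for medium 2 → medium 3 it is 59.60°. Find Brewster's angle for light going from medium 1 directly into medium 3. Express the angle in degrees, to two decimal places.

θ_B ≈ 65.79°

n₂/n₁ = tan 52.54° = 1.3051 and n₃/n₂ = tan 59.60° = 1.7045.
n₃/n₁ = 2.2245. Then tan θ_B(1→3) = n₃/n₁, so θ_B(1→3) = arctan(2.2245) = 65.79°.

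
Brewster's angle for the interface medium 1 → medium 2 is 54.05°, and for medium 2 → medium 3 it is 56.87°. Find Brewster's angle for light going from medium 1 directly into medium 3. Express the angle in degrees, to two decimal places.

n₂/n₁ = tan 54.05° = 1.3789 and n₃/n₂ = tan 56.87° = 1.5322.
So n₃/n₁ = (n₂/n₁)(n₃/n₂) = 1.3789 × 1.5322 = 2.1128.
θ_B(1→3) = arctan(2.1128) = 64.67°.

θ_B ≈ 64.67°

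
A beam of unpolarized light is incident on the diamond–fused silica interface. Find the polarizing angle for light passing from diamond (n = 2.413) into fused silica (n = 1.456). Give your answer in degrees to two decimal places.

tan θ_B = n₂/n₁ = 1.456/2.413 = 0.6034.
θ_B = arctan(0.6034) = 31.11°.

θ_B ≈ 31.11°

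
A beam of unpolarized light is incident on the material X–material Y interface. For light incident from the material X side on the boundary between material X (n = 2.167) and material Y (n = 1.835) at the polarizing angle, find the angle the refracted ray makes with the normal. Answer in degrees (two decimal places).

First find Brewster's angle: tan θ_B = 1.835/2.167 = 0.8468, giving θ_B = 40.26°.
The refracted ray is perpendicular to the reflected ray, so θ_t = 90° − θ_B = 49.74°.

θ_t ≈ 49.74°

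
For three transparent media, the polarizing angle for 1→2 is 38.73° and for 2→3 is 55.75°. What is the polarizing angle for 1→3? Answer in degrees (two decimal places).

θ_B ≈ 49.67°

n₂/n₁ = tan 38.73° = 0.8020 and n₃/n₂ = tan 55.75° = 1.4687.
Multiplying, n₃/n₁ = 0.8020 × 1.4687 = 1.1779, and θ_B(1→3) = arctan 1.1779 = 49.67°.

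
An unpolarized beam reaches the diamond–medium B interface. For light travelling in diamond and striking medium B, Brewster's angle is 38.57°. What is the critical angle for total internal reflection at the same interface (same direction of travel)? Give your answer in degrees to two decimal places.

n₂/n₁ = tan 38.57° = 0.7974; the critical angle satisfies sin θ_c = n₂/n₁.
θ_c = arcsin(0.7974) = 52.89°.

θ_c ≈ 52.89°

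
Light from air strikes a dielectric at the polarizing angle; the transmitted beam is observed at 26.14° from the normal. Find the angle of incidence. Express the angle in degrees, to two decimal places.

θ_B ≈ 63.86°

Brewster's condition makes the reflected and refracted beams perpendicular: θ_B + θ_t = 90°.
θ_B = 90° − 26.14° = 63.86°.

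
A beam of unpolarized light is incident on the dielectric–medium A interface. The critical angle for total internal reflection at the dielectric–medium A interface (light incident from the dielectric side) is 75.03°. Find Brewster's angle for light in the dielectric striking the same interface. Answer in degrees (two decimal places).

θ_B ≈ 44.01°

sin θ_c = n₂/n₁, so n₂/n₁ = sin 75.03° = 0.9661.
Brewster: tan θ_B = n₂/n₁ = 0.9661.
θ_B = arctan(0.9661) = 44.01°.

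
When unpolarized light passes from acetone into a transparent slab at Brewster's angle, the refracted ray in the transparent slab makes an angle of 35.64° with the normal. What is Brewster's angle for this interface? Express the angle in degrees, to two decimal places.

θ_B ≈ 54.36°

Brewster's condition makes the reflected and refracted beams perpendicular: θ_B + θ_t = 90°.
So θ_B = 90° − θ_t = 90° − 35.64° = 54.36°.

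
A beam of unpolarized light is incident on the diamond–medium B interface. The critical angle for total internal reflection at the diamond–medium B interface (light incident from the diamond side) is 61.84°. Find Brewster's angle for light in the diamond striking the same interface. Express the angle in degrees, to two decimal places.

n₂/n₁ = sin θ_c = sin 61.84° = 0.8816.
tan θ_B equals the same ratio, so θ_B = arctan(0.8816) = 41.40°.

θ_B ≈ 41.40°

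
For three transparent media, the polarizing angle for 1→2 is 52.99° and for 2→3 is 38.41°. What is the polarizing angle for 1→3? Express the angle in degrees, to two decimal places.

Each Brewster angle gives a ratio: n₂/n₁ = tan 52.99° = 1.3266, n₃/n₂ = tan 38.41° = 0.7929.
So n₃/n₁ = (n₂/n₁)(n₃/n₂) = 1.3266 × 0.7929 = 1.0518.
θ_B(1→3) = arctan(1.0518) = 46.45°.

θ_B ≈ 46.45°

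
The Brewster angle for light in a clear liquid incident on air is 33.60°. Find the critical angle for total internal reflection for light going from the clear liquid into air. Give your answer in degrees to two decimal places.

θ_c ≈ 41.64°

From Brewster, n₂/n₁ = tan θ_B = tan 33.60° = 0.6644.
Then sin θ_c = n₂/n₁ = 0.6644, so θ_c = arcsin 0.6644 = 41.64°.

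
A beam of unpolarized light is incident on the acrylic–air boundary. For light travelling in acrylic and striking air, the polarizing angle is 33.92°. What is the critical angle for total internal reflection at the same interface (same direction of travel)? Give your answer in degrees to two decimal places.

n₂/n₁ = tan 33.92° = 0.6725; the critical angle satisfies sin θ_c = n₂/n₁.
θ_c = arcsin(0.6725) = 42.26°.

θ_c ≈ 42.26°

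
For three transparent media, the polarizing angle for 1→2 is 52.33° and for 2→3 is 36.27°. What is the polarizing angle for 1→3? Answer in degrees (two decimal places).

tan θ_B(1→2) = n₂/n₁ = tan 52.33° = 1.2952.
tan θ_B(2→3) = n₃/n₂ = tan 36.27° = 0.7338.
n₃/n₁ = 0.9504. Then tan θ_B(1→3) = n₃/n₁, so θ_B(1→3) = arctan(0.9504) = 43.54°.

θ_B ≈ 43.54°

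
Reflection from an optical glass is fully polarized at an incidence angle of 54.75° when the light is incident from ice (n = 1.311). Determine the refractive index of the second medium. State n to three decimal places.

Full polarization of the reflected beam means tan θ_B = n₂/n₁, where n₁ is the incident medium (ice).
n₂ = n₁ tan θ_B = 1.311 × tan 54.75° = 1.855.

n ≈ 1.855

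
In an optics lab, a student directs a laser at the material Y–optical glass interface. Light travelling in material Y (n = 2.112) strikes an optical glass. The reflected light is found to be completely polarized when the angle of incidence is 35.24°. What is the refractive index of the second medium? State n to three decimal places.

n ≈ 1.492

Full polarization of the reflected beam means tan θ_B = n₂/n₁, where n₁ is the incident medium (material Y).
n₂ = n₁ tan θ_B = 2.112 × tan 35.24° = 1.492.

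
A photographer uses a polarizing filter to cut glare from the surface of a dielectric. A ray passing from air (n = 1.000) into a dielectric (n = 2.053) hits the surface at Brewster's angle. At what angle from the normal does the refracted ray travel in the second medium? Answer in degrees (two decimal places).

θ_t ≈ 25.97°

θ_B = arctan(n₂/n₁) = arctan(2.053/1.000) = 64.03°.
At Brewster's angle the reflected and refracted rays are perpendicular, so θ_t = 90° − θ_B = 90° − 64.03° = 25.97°.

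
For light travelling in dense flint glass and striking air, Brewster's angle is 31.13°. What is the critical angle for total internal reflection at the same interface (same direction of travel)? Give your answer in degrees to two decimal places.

n₂/n₁ = tan 31.13° = 0.6040; the critical angle satisfies sin θ_c = n₂/n₁.
θ_c = arcsin(0.6040) = 37.15°.

θ_c ≈ 37.15°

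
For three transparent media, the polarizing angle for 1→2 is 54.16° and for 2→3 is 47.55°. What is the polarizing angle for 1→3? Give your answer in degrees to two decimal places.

n₂/n₁ = tan 54.16° = 1.3845 and n₃/n₂ = tan 47.55° = 1.0932.
So n₃/n₁ = (n₂/n₁)(n₃/n₂) = 1.3845 × 1.0932 = 1.5136.
θ_B(1→3) = arctan(1.5136) = 56.55°.

θ_B ≈ 56.55°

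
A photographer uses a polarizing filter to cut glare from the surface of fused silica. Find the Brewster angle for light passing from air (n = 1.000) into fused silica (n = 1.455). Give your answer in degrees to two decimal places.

θ_B ≈ 55.50°

tan θ_B = n₂/n₁ = 1.455/1.000 = 1.4550.
So θ_B = arctan 1.4550 = 55.50°.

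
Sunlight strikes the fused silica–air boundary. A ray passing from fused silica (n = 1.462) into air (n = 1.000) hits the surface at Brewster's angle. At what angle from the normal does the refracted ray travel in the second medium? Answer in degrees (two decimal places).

θ_B = arctan(n₂/n₁) = arctan(1.000/1.462) = 34.37°.
The refracted ray is perpendicular to the reflected ray, so θ_t = 90° − θ_B = 55.63°.

θ_t ≈ 55.63°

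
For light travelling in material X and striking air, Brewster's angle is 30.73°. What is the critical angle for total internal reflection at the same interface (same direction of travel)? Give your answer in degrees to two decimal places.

θ_c ≈ 36.47°

n₂/n₁ = tan 30.73° = 0.5945; the critical angle satisfies sin θ_c = n₂/n₁.
θ_c = arcsin(0.5945) = 36.47°.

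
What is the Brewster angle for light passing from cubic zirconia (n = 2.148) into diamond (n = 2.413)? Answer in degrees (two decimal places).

At Brewster's angle the reflected and refracted rays are perpendicular, which with Snell's law gives tan θ_B = n₂/n₁.
Brewster's condition: tan θ_B = n₂/n₁ = 2.413/2.148 = 1.1234.
So θ_B = arctan 1.1234 = 48.33°.

θ_B ≈ 48.33°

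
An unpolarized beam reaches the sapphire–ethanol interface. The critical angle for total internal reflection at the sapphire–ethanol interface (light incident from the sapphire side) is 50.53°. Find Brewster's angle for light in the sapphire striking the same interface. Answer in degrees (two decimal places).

θ_B ≈ 37.67°

sin θ_c = n₂/n₁, so n₂/n₁ = sin 50.53° = 0.7720.
Brewster: tan θ_B = n₂/n₁ = 0.7720.
θ_B = arctan(0.7720) = 37.67°.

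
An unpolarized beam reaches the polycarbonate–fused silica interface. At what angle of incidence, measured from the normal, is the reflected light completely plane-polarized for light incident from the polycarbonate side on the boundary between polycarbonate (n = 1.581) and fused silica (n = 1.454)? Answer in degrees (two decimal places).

θ_B ≈ 42.60°

Brewster's condition: tan θ_B = n₂/n₁ = 1.454/1.581 = 0.9197.
θ_B = arctan(0.9197) = 42.60°.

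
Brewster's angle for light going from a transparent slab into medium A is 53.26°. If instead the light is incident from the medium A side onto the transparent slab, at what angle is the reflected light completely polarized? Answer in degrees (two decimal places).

θ_B' ≈ 36.74°

Reversing the direction swaps n₁ and n₂, so tan θ_B' = 1/tan θ_B and θ_B' = 90° − θ_B.
Hence θ_B' = 90° − 53.26° = 36.74°.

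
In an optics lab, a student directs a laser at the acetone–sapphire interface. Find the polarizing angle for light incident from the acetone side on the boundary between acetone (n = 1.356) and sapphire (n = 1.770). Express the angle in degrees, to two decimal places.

θ_B ≈ 52.54°

The reflected p-component vanishes when tan θ_B = n₂/n₁.
Here n₂/n₁ = 1.770/1.356 = 1.3053, and Brewster's law gives tan θ_B = n₂/n₁. Taking the arctangent, θ_B = 52.54°.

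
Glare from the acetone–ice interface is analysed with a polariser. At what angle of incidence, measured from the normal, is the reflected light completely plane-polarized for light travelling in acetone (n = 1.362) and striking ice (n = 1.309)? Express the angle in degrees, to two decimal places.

Brewster's condition: tan θ_B = n₂/n₁ = 1.309/1.362 = 0.9611.
So θ_B = arctan 0.9611 = 43.86°.

θ_B ≈ 43.86°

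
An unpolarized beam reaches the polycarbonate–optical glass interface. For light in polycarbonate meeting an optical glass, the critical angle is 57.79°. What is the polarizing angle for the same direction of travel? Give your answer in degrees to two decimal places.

θ_B ≈ 40.23°

n₂/n₁ = sin θ_c = sin 57.79° = 0.8461.
tan θ_B equals the same ratio, so θ_B = arctan(0.8461) = 40.23°.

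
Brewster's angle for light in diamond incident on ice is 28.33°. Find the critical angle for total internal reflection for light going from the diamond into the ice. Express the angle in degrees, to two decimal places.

θ_c ≈ 32.62°

n₂/n₁ = tan 28.33° = 0.5391; the critical angle satisfies sin θ_c = n₂/n₁.
θ_c = arcsin(0.5391) = 32.62°.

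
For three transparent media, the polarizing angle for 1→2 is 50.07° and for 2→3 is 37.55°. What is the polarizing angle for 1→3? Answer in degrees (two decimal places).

θ_B ≈ 42.56°

Each Brewster angle gives a ratio: n₂/n₁ = tan 50.07° = 1.1947, n₃/n₂ = tan 37.55° = 0.7687.
Multiplying, n₃/n₁ = 1.1947 × 0.7687 = 0.9184, and θ_B(1→3) = arctan 0.9184 = 42.56°.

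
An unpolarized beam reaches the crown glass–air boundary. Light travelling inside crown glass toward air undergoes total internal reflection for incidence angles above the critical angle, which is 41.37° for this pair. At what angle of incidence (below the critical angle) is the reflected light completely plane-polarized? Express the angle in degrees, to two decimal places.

sin θ_c = n₂/n₁, so n₂/n₁ = sin 41.37° = 0.6609.
Brewster: tan θ_B = n₂/n₁ = 0.6609.
θ_B = arctan(0.6609) = 33.46°.

θ_B ≈ 33.46°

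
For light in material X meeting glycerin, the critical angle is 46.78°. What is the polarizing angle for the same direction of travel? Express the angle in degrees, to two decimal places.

sin θ_c = n₂/n₁, so n₂/n₁ = sin 46.78° = 0.7287.
Brewster: tan θ_B = n₂/n₁ = 0.7287.
θ_B = arctan(0.7287) = 36.08°.

θ_B ≈ 36.08°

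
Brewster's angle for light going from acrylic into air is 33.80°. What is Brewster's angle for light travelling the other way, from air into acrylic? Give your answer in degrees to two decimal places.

tan θ_B' = n₁/n₂ = 1/tan θ_B, so θ_B' = 90° − θ_B.
θ_B' = 90° − 33.80° = 56.20°.

θ_B' ≈ 56.20°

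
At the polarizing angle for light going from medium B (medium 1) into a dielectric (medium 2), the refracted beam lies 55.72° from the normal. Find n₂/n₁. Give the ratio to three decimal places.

n₂/n₁ ≈ 0.682

At Brewster incidence θ_B = 90° − θ_t = 90° − 55.72° = 34.28°.
tan θ_B = n₂/n₁, so n₂/n₁ = tan 34.28° = 0.682.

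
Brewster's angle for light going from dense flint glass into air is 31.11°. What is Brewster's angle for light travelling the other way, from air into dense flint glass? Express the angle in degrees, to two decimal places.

θ_B' ≈ 58.89°

Reversing the direction swaps n₁ and n₂, so tan θ_B' = 1/tan θ_B and θ_B' = 90° − θ_B.
Hence θ_B' = 90° − 31.11° = 58.89°.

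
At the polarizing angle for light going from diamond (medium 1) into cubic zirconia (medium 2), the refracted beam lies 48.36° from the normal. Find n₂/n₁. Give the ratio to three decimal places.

n₂/n₁ ≈ 0.889

θ_B + θ_t = 90°, so θ_B = 90° − 48.36° = 41.64°.
Then n₂/n₁ = tan θ_B = tan 41.64° = 0.889.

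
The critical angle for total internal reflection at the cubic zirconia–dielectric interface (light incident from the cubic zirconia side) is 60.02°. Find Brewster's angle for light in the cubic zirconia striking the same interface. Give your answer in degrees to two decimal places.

θ_B ≈ 40.90°

n₂/n₁ = sin θ_c = sin 60.02° = 0.8662.
tan θ_B equals the same ratio, so θ_B = arctan(0.8662) = 40.90°.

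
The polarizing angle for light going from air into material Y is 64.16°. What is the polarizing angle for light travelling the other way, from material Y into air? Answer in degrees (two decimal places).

θ_B' ≈ 25.84°

Reversing the direction swaps n₁ and n₂, so tan θ_B' = 1/tan θ_B and θ_B' = 90° − θ_B.
Hence θ_B' = 90° − 64.16° = 25.84°.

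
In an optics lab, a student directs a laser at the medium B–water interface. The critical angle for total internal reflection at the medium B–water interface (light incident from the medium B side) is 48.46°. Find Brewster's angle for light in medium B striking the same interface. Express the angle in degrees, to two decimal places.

θ_B ≈ 36.81°

n₂/n₁ = sin θ_c = sin 48.46° = 0.7485.
tan θ_B equals the same ratio, so θ_B = arctan(0.7485) = 36.81°.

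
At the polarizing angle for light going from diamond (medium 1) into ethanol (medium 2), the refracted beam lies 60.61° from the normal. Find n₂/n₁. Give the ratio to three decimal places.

n₂/n₁ ≈ 0.563

θ_B + θ_t = 90°, so θ_B = 90° − 60.61° = 29.39°.
Then n₂/n₁ = tan θ_B = tan 29.39° = 0.563.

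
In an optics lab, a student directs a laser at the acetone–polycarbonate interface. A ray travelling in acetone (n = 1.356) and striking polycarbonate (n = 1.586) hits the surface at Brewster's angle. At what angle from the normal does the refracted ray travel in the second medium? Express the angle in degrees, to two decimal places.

θ_t ≈ 40.53°

tan θ_B = n₂/n₁ = 1.586/1.356 = 1.1696, so θ_B = 49.47°.
The refracted ray is perpendicular to the reflected ray, so θ_t = 90° − θ_B = 40.53°.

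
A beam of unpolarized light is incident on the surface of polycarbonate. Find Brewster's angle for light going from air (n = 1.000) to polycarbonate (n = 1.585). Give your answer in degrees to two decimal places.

Brewster's condition: tan θ_B = n₂/n₁ = 1.585/1.000 = 1.5850.
θ_B = arctan(1.5850) = 57.75°.

θ_B ≈ 57.75°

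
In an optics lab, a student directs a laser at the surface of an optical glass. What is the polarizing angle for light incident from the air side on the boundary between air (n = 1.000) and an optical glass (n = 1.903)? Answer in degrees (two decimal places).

θ_B ≈ 62.28°

The reflected p-component vanishes when tan θ_B = n₂/n₁.
Here n₂/n₁ = 1.903/1.000 = 1.9030, and Brewster's law gives tan θ_B = n₂/n₁. Taking the arctangent, θ_B = 62.28°.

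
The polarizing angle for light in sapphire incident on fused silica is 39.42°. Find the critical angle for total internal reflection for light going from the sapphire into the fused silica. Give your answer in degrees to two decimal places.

θ_c ≈ 55.28°

n₂/n₁ = tan 39.42° = 0.8220; the critical angle satisfies sin θ_c = n₂/n₁.
θ_c = arcsin(0.8220) = 55.28°.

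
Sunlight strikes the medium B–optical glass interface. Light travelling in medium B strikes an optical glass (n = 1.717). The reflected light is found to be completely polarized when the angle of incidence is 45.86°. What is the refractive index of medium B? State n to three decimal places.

n ≈ 1.666

Full polarization of the reflected beam means tan θ_B = n₂/n₁, where n₁ is the incident medium (medium B).
n₁ = n₂ / tan θ_B = 1.717 / tan 45.86° = 1.666.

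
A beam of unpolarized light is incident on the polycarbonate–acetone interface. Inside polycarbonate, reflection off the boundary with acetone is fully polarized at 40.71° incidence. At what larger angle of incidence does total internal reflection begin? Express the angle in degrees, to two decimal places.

θ_c ≈ 59.37°

tan θ_B = n₂/n₁ = tan 40.71° = 0.8604.
Total internal reflection: sin θ_c = n₂/n₁ = 0.8604.
θ_c = arcsin(0.8604) = 59.37°.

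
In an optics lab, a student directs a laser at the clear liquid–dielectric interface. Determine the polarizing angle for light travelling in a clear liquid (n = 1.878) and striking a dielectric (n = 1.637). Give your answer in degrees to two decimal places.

θ_B ≈ 41.08°

Here n₂/n₁ = 1.637/1.878 = 0.8717, and Brewster's law gives tan θ_B = n₂/n₁.
So θ_B = arctan 0.8717 = 41.08°.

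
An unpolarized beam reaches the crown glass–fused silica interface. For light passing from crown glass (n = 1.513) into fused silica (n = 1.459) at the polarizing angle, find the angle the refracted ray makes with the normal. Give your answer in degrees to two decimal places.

tan θ_B = n₂/n₁ = 1.459/1.513 = 0.9643, so θ_B = 43.96°.
Since θ_B + θ_t = 90° at Brewster incidence, θ_t = 90° − 43.96° = 46.04°.

θ_t ≈ 46.04°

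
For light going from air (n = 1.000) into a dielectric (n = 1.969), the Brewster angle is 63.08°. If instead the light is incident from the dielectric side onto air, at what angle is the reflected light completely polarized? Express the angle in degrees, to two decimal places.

The two Brewster angles are complementary: θ_B' = 90° − θ_B = 90° − 63.08° = 26.92°.

θ_B' ≈ 26.92°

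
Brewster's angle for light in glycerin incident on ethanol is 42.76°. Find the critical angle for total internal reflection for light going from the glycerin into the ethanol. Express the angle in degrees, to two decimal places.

θ_c ≈ 67.63°

tan θ_B = n₂/n₁ = tan 42.76° = 0.9247.
Total internal reflection: sin θ_c = n₂/n₁ = 0.9247.
θ_c = arcsin(0.9247) = 67.63°.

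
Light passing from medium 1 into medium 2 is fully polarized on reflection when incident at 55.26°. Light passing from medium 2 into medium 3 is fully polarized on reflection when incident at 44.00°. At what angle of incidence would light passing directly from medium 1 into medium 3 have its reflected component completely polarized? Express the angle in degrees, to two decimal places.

n₂/n₁ = tan 55.26° = 1.4420 and n₃/n₂ = tan 44.00° = 0.9657.
So n₃/n₁ = (n₂/n₁)(n₃/n₂) = 1.4420 × 0.9657 = 1.3926.
θ_B(1→3) = arctan(1.3926) = 54.32°.

θ_B ≈ 54.32°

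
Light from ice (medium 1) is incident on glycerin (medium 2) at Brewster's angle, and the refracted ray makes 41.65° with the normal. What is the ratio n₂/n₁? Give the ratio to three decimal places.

θ_B + θ_t = 90°, so θ_B = 90° − 41.65° = 48.35°.
tan θ_B = n₂/n₁, so n₂/n₁ = tan 48.35° = 1.124.

n₂/n₁ ≈ 1.124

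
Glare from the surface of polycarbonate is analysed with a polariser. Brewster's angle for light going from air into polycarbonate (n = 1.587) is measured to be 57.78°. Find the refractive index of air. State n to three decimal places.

Brewster's law: tan θ_B = n₂/n₁ (light incident in air, refracted into polycarbonate).
n₁ = n₂ / tan θ_B = 1.587 / tan 57.78° = 1.000.

n ≈ 1.000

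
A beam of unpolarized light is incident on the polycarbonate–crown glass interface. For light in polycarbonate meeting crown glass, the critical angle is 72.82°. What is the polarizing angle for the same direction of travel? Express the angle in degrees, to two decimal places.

θ_B ≈ 43.69°

sin θ_c = n₂/n₁, so n₂/n₁ = sin 72.82° = 0.9554.
Brewster: tan θ_B = n₂/n₁ = 0.9554.
θ_B = arctan(0.9554) = 43.69°.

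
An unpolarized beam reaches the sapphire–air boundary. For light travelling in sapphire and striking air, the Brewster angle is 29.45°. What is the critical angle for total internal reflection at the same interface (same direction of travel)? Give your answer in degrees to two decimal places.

θ_c ≈ 34.38°

tan θ_B = n₂/n₁ = tan 29.45° = 0.5646.
Total internal reflection: sin θ_c = n₂/n₁ = 0.5646.
θ_c = arcsin(0.5646) = 34.38°.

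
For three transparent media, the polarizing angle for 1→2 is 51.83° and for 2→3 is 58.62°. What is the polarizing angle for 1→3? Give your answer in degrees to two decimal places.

θ_B ≈ 64.38°

Each Brewster angle gives a ratio: n₂/n₁ = tan 51.83° = 1.2721, n₃/n₂ = tan 58.62° = 1.6395.
So n₃/n₁ = (n₂/n₁)(n₃/n₂) = 1.2721 × 1.6395 = 2.0857.
θ_B(1→3) = arctan(2.0857) = 64.38°.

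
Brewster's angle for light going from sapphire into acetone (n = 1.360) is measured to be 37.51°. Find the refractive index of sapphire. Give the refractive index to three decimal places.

Full polarization of the reflected beam means tan θ_B = n₂/n₁, where n₁ is the incident medium (sapphire).
n₁ = n₂ / tan θ_B = 1.360 / tan 37.51° = 1.772.

n ≈ 1.772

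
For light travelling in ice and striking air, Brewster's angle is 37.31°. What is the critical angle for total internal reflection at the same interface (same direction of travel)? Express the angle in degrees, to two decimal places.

θ_c ≈ 49.65°

From Brewster, n₂/n₁ = tan θ_B = tan 37.31° = 0.7621.
Then sin θ_c = n₂/n₁ = 0.7621, so θ_c = arcsin 0.7621 = 49.65°.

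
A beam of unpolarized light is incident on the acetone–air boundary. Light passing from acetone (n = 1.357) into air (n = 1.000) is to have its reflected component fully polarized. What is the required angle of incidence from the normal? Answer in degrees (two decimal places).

θ_B ≈ 36.39°

Here n₂/n₁ = 1.000/1.357 = 0.7369, and Brewster's law gives tan θ_B = n₂/n₁. Taking the arctangent, θ_B = 36.39°.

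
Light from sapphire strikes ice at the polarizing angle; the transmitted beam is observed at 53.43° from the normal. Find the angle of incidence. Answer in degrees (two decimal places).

At Brewster's angle the reflected and refracted rays are perpendicular, so θ_B + θ_t = 90°.
So θ_B = 90° − θ_t = 90° − 53.43° = 36.57°.

θ_B ≈ 36.57°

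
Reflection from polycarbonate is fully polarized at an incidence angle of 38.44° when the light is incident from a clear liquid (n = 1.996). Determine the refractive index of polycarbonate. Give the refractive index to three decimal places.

n ≈ 1.584

Full polarization of the reflected beam means tan θ_B = n₂/n₁, where n₁ is the incident medium (a clear liquid).
n₂ = n₁ tan θ_B = 1.996 × tan 38.44° = 1.584.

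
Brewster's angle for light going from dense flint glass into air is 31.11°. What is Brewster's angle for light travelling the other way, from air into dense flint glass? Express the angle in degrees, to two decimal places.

The two Brewster angles are complementary: θ_B' = 90° − θ_B = 90° − 31.11° = 58.89°.

θ_B' ≈ 58.89°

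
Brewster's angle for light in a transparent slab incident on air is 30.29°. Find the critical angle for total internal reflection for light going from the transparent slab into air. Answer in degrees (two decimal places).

n₂/n₁ = tan 30.29° = 0.5841; the critical angle satisfies sin θ_c = n₂/n₁.
θ_c = arcsin(0.5841) = 35.74°.

θ_c ≈ 35.74°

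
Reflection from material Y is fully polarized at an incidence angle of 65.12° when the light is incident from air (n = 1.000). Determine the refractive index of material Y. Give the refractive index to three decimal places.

Full polarization of the reflected beam means tan θ_B = n₂/n₁, where n₁ is the incident medium (air).
n₂ = n₁ tan θ_B = 1.000 × tan 65.12° = 2.156.

n ≈ 2.156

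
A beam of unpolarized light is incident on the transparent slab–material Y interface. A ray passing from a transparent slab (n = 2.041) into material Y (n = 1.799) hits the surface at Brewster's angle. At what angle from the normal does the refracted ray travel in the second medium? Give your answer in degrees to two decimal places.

θ_t ≈ 48.61°

θ_B = arctan(n₂/n₁) = arctan(1.799/2.041) = 41.39°.
Since θ_B + θ_t = 90° at Brewster incidence, θ_t = 90° − 41.39° = 48.61°.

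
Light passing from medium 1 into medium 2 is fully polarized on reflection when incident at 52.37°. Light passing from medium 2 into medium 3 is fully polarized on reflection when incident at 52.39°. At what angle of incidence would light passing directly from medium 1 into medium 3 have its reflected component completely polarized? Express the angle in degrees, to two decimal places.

θ_B ≈ 59.29°

Each Brewster angle gives a ratio: n₂/n₁ = tan 52.37° = 1.2971, n₃/n₂ = tan 52.39° = 1.2981.
n₃/n₁ = 1.6837. Then tan θ_B(1→3) = n₃/n₁, so θ_B(1→3) = arctan(1.6837) = 59.29°.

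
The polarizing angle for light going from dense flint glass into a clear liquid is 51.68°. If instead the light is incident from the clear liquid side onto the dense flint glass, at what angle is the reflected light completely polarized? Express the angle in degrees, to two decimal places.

The two Brewster angles are complementary: θ_B' = 90° − θ_B = 90° − 51.68° = 38.32°.

θ_B' ≈ 38.32°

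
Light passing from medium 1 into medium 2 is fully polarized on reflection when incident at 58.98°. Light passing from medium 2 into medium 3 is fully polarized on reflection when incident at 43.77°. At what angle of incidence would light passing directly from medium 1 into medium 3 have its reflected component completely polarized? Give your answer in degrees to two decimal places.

θ_B ≈ 57.88°

n₂/n₁ = tan 58.98° = 1.6630 and n₃/n₂ = tan 43.77° = 0.9580.
n₃/n₁ = 1.5931. Then tan θ_B(1→3) = n₃/n₁, so θ_B(1→3) = arctan(1.5931) = 57.88°.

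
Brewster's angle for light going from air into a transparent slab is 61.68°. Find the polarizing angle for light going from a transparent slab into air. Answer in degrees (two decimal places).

θ_B' ≈ 28.32°

tan θ_B' = n₁/n₂ = 1/tan θ_B, so θ_B' = 90° − θ_B.
θ_B' = 90° − 61.68° = 28.32°.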